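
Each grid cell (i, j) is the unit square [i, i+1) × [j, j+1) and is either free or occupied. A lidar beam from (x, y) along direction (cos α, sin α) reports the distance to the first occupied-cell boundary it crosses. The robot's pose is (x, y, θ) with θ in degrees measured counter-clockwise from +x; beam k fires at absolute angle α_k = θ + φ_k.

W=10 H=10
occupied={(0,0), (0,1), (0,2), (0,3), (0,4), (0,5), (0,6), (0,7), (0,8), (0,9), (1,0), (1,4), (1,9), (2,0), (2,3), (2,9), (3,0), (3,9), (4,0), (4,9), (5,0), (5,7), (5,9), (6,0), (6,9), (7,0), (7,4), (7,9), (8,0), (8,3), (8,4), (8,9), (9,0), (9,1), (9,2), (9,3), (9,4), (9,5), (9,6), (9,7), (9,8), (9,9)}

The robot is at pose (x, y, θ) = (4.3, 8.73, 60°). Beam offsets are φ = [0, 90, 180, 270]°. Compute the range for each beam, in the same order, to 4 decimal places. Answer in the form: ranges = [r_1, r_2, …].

ranges = [0.3118, 0.5400, 4.6000, 1.4600]

beam 1: φ=0°, α=60°
  d=(0.5000,0.8660)  start (4,8)  tX=1.4000 tY=0.3118  stride 1/|dx|=2.0000 1/|dy|=1.1547
    cross y-line → (4,9), t=0.3118 (wall)
  → r_1 = 0.3118
beam 2: φ=90°, α=150°
  d=(-0.8660,0.5000)  start (4,8)  tX=0.3464 tY=0.5400  stride 1/|dx|=1.1547 1/|dy|=2.0000
    cross x-line → (3,8), t=0.3464
    cross y-line → (3,9), t=0.5400 (wall)
  → r_2 = 0.5400
beam 3: φ=180°, α=240°
  d=(-0.5000,-0.8660)  start (4,8)  tX=0.6000 tY=0.8429  stride 1/|dx|=2.0000 1/|dy|=1.1547
    cross x-line → (3,8), t=0.6000
    cross y-line → (3,7), t=0.8429
    cross y-line → (3,6), t=1.9976
    cross x-line → (2,6), t=2.6000
    cross y-line → (2,5), t=3.1523
    cross y-line → (2,4), t=4.3070
    cross x-line → (1,4), t=4.6000 (wall)
  → r_3 = 4.6000
beam 4: φ=270°, α=330°
  d=(0.8660,-0.5000)  start (4,8)  tX=0.8083 tY=1.4600  stride 1/|dx|=1.1547 1/|dy|=2.0000
    cross x-line → (5,8), t=0.8083
    cross y-line → (5,7), t=1.4600 (wall)
  → r_4 = 1.4600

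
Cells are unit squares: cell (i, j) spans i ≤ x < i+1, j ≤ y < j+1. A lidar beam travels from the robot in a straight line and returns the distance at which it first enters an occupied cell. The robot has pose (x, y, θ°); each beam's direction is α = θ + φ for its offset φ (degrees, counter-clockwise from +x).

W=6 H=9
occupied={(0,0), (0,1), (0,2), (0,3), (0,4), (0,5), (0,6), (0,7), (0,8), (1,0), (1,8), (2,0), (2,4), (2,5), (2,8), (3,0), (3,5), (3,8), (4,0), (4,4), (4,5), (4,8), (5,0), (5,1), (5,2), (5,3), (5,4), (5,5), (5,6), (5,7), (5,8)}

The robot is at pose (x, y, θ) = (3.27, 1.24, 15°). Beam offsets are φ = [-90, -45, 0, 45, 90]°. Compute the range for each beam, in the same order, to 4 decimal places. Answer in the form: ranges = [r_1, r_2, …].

beam 1: φ=-90°, α=285°
  cosα=0.2588 sinα=-0.9659 | (3,1) | tMaxX 2.8205 tMaxY 0.2485 | tΔX 3.8637 tΔY 1.0353
    t=0.2485 [y] (3,0) — stop
  → r_1 = 0.2485
beam 2: φ=-45°, α=330°
  cosα=0.8660 sinα=-0.5000 | (3,1) | tMaxX 0.8429 tMaxY 0.4800 | tΔX 1.1547 tΔY 2.0000
    t=0.4800 [y] (3,0) — stop
  → r_2 = 0.4800
beam 3: φ=0°, α=15°
  cosα=0.9659 sinα=0.2588 | (3,1) | tMaxX 0.7558 tMaxY 2.9364 | tΔX 1.0353 tΔY 3.8637
    t=0.7558 [x] (4,1)
    t=1.7910 [x] (5,1) — stop
  → r_3 = 1.7910
beam 4: φ=45°, α=60°
  cosα=0.5000 sinα=0.8660 | (3,1) | tMaxX 1.4600 tMaxY 0.8776 | tΔX 2.0000 tΔY 1.1547
    t=0.8776 [y] (3,2)
    t=1.4600 [x] (4,2)
    t=2.0323 [y] (4,3)
    t=3.1870 [y] (4,4) — stop
  → r_4 = 3.1870
beam 5: φ=90°, α=105°
  cosα=-0.2588 sinα=0.9659 | (3,1) | tMaxX 1.0432 tMaxY 0.7868 | tΔX 3.8637 tΔY 1.0353
    t=0.7868 [y] (3,2)
    t=1.0432 [x] (2,2)
    t=1.8221 [y] (2,3)
    t=2.8574 [y] (2,4) — stop
  → r_5 = 2.8574

ranges = [0.2485, 0.4800, 1.7910, 3.1870, 2.8574]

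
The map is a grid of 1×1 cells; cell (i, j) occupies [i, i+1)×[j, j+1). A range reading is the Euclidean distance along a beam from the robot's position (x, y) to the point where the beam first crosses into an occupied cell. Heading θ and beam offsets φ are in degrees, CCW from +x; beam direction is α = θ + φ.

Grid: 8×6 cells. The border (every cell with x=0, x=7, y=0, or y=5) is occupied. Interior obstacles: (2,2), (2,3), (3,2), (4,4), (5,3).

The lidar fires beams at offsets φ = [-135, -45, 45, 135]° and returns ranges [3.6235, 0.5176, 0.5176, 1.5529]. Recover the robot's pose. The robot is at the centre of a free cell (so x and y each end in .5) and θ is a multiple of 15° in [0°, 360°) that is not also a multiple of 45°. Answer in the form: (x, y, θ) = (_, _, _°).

Enumerate (i+0.5, j+0.5, θ) over the 19 free cells and 16 admissible headings. For each, cast all 4 beams and compare to the given ranges.
  (1.5, 1.5, 255°): beam 1 = 1.0000 ≠ 3.6235 ✗
  (2.5, 1.5, 240°): beam 1 = 0.5176 ≠ 3.6235 ✗
  (6.5, 3.5, 285°): beam 1 = 0.5774 ≠ 3.6235 ✗
  (6.5, 4.5, 15°): beam 1 = 1.0000 ≠ 3.6235 ✗
  …
  (6.5, 4.5, 30°): r_1=3.6235, r_2=0.5176, r_3=0.5176, r_4=1.5529 — all match ✓
No second candidate reproduces the full scan.

(x, y, θ) = (6.5, 4.5, 30°)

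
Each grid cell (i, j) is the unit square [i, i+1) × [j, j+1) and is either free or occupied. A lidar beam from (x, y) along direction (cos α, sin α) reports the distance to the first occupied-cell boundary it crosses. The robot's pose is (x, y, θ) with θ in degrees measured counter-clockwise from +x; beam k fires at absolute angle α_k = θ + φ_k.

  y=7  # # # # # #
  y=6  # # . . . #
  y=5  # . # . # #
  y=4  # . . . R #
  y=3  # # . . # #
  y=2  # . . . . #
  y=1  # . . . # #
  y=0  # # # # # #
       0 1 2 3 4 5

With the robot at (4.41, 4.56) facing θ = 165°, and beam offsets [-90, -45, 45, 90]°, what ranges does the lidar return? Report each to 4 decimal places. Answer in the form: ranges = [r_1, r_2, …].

beam 1: φ=-90°, α=75°
  dir = (cos 75°, sin 75°) = (0.2588, 0.9659); from cell (4,4)
  next x-line at t=2.2796, next y-line at t=0.4555; Δt_x=3.8637, Δt_y=1.0353
    y: enter (4,5) at t=0.4555 ← occupied
  → r_1 = 0.4555
beam 2: φ=-45°, α=120°
  dir = (cos 120°, sin 120°) = (-0.5000, 0.8660); from cell (4,4)
  next x-line at t=0.8200, next y-line at t=0.5081; Δt_x=2.0000, Δt_y=1.1547
    y: enter (4,5) at t=0.5081 ← occupied
  → r_2 = 0.5081
beam 3: φ=45°, α=210°
  dir = (cos 210°, sin 210°) = (-0.8660, -0.5000); from cell (4,4)
  next x-line at t=0.4734, next y-line at t=1.1200; Δt_x=1.1547, Δt_y=2.0000
    x: enter (3,4) at t=0.4734
    y: enter (3,3) at t=1.1200
    x: enter (2,3) at t=1.6281
    x: enter (1,3) at t=2.7828 ← occupied
  → r_3 = 2.7828
beam 4: φ=90°, α=255°
  dir = (cos 255°, sin 255°) = (-0.2588, -0.9659); from cell (4,4)
  next x-line at t=1.5841, next y-line at t=0.5798; Δt_x=3.8637, Δt_y=1.0353
    y: enter (4,3) at t=0.5798 ← occupied
  → r_4 = 0.5798

ranges = [0.4555, 0.5081, 2.7828, 0.5798]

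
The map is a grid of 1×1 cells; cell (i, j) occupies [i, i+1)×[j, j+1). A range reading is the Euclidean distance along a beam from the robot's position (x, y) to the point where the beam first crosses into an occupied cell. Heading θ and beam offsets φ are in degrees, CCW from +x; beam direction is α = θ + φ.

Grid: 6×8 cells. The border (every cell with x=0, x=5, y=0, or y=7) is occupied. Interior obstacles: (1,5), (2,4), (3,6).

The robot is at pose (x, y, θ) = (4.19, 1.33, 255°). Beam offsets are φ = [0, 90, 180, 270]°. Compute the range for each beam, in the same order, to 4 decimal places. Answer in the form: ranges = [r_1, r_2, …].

beam 1: φ=0°, α=255°
  d=(-0.2588,-0.9659)  start (4,1)  tX=0.7341 tY=0.3416  stride 1/|dx|=3.8637 1/|dy|=1.0353
    cross y-line → (4,0), t=0.3416 (wall)
  → r_1 = 0.3416
beam 2: φ=90°, α=345°
  d=(0.9659,-0.2588)  start (4,1)  tX=0.8386 tY=1.2750  stride 1/|dx|=1.0353 1/|dy|=3.8637
    cross x-line → (5,1), t=0.8386 (wall)
  → r_2 = 0.8386
beam 3: φ=180°, α=75°
  d=(0.2588,0.9659)  start (4,1)  tX=3.1296 tY=0.6936  stride 1/|dx|=3.8637 1/|dy|=1.0353
    cross y-line → (4,2), t=0.6936
    cross y-line → (4,3), t=1.7289
    cross y-line → (4,4), t=2.7642
    cross x-line → (5,4), t=3.1296 (wall)
  → r_3 = 3.1296
beam 4: φ=270°, α=165°
  d=(-0.9659,0.2588)  start (4,1)  tX=0.1967 tY=2.5887  stride 1/|dx|=1.0353 1/|dy|=3.8637
    cross x-line → (3,1), t=0.1967
    cross x-line → (2,1), t=1.2320
    cross x-line → (1,1), t=2.2673
    cross y-line → (1,2), t=2.5887
    cross x-line → (0,2), t=3.3025 (wall)
  → r_4 = 3.3025

ranges = [0.3416, 0.8386, 3.1296, 3.3025]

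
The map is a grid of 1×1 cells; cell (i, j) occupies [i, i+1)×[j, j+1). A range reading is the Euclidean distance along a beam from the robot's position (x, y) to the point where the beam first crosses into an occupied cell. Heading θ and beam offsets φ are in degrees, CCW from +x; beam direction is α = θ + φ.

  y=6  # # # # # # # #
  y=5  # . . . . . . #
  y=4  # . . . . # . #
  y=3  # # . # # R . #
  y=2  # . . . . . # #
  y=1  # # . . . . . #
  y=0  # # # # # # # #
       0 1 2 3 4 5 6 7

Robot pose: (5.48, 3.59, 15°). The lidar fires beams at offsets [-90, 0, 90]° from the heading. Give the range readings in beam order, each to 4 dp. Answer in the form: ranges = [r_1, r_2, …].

beam 1: φ=-90°, α=285°
  cosα=0.2588 sinα=-0.9659 | (5,3) | tMaxX 2.0091 tMaxY 0.6108 | tΔX 3.8637 tΔY 1.0353
    t=0.6108 [y] (5,2)
    t=1.6461 [y] (5,1)
    t=2.0091 [x] (6,1)
    t=2.6814 [y] (6,0) — stop
  → r_1 = 2.6814
beam 2: φ=0°, α=15°
  cosα=0.9659 sinα=0.2588 | (5,3) | tMaxX 0.5383 tMaxY 1.5841 | tΔX 1.0353 tΔY 3.8637
    t=0.5383 [x] (6,3)
    t=1.5736 [x] (7,3) — stop
  → r_2 = 1.5736
beam 3: φ=90°, α=105°
  cosα=-0.2588 sinα=0.9659 | (5,3) | tMaxX 1.8546 tMaxY 0.4245 | tΔX 3.8637 tΔY 1.0353
    t=0.4245 [y] (5,4) — stop
  → r_3 = 0.4245

ranges = [2.6814, 1.5736, 0.4245]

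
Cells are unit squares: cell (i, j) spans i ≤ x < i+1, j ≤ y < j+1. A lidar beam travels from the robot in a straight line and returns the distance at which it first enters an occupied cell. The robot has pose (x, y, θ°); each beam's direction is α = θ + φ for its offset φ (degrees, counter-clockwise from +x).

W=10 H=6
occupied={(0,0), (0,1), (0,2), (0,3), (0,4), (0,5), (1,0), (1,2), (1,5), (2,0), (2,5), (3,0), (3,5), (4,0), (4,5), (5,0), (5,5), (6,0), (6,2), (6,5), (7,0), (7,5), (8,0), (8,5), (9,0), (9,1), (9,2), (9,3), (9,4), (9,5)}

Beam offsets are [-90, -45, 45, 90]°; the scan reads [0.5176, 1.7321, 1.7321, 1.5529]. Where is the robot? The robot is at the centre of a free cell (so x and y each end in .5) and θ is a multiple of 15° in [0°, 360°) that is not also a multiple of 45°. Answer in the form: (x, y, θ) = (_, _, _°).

(x, y, θ) = (7.5, 2.5, 285°)

The pose lattice has 30·16 = 480 candidates. Test each by forward raycasting.
  (8.5, 1.5, 120°): beam 1 = 0.5774 ≠ 0.5176 ✗
  (8.5, 3.5, 165°): beam 1 = 1.5529 ≠ 0.5176 ✗
  (2.5, 3.5, 75°): beam 1 = 3.6235 ≠ 0.5176 ✗
  (7.5, 2.5, 105°): beam 1 = 1.5529 ≠ 0.5176 ✗
  …
  (7.5, 2.5, 285°): r_1=0.5176, r_2=1.7321, r_3=1.7321, r_4=1.5529 — all match ✓
Only this pose fits every beam.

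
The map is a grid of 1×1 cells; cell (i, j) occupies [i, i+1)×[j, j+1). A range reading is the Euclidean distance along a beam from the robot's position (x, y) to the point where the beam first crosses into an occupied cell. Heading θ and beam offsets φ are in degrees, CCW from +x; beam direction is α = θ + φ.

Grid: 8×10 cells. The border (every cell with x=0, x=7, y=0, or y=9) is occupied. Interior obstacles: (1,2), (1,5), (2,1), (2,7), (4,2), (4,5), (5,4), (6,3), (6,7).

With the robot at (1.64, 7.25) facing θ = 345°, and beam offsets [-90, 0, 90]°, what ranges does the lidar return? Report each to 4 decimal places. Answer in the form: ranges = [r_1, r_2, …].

beam 1: φ=-90°, α=255°
  cosα=-0.2588 sinα=-0.9659 | (1,7) | tMaxX 2.4728 tMaxY 0.2588 | tΔX 3.8637 tΔY 1.0353
    t=0.2588 [y] (1,6)
    t=1.2941 [y] (1,5) — stop
  → r_1 = 1.2941
beam 2: φ=0°, α=345°
  cosα=0.9659 sinα=-0.2588 | (1,7) | tMaxX 0.3727 tMaxY 0.9659 | tΔX 1.0353 tΔY 3.8637
    t=0.3727 [x] (2,7) — stop
  → r_2 = 0.3727
beam 3: φ=90°, α=75°
  cosα=0.2588 sinα=0.9659 | (1,7) | tMaxX 1.3909 tMaxY 0.7765 | tΔX 3.8637 tΔY 1.0353
    t=0.7765 [y] (1,8)
    t=1.3909 [x] (2,8)
    t=1.8117 [y] (2,9) — stop
  → r_3 = 1.8117

ranges = [1.2941, 0.3727, 1.8117]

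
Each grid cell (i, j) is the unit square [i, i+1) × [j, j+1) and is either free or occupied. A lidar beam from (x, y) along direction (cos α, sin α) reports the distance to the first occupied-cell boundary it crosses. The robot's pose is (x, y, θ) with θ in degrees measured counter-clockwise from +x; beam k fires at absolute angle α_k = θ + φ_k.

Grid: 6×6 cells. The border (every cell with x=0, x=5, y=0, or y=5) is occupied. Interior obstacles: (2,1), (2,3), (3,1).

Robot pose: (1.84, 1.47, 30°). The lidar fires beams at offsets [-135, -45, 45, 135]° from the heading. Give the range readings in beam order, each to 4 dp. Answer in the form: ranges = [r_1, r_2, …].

ranges = [0.4866, 0.1656, 1.5840, 0.8696]

beam 1: φ=-135°, α=255°
  d=(-0.2588,-0.9659)  start (1,1)  tX=3.2455 tY=0.4866  stride 1/|dx|=3.8637 1/|dy|=1.0353
    cross y-line → (1,0), t=0.4866 (wall)
  → r_1 = 0.4866
beam 2: φ=-45°, α=345°
  d=(0.9659,-0.2588)  start (1,1)  tX=0.1656 tY=1.8159  stride 1/|dx|=1.0353 1/|dy|=3.8637
    cross x-line → (2,1), t=0.1656 (wall)
  → r_2 = 0.1656
beam 3: φ=45°, α=75°
  d=(0.2588,0.9659)  start (1,1)  tX=0.6182 tY=0.5487  stride 1/|dx|=3.8637 1/|dy|=1.0353
    cross y-line → (1,2), t=0.5487
    cross x-line → (2,2), t=0.6182
    cross y-line → (2,3), t=1.5840 (wall)
  → r_3 = 1.5840
beam 4: φ=135°, α=165°
  d=(-0.9659,0.2588)  start (1,1)  tX=0.8696 tY=2.0478  stride 1/|dx|=1.0353 1/|dy|=3.8637
    cross x-line → (0,1), t=0.8696 (wall)
  → r_4 = 0.8696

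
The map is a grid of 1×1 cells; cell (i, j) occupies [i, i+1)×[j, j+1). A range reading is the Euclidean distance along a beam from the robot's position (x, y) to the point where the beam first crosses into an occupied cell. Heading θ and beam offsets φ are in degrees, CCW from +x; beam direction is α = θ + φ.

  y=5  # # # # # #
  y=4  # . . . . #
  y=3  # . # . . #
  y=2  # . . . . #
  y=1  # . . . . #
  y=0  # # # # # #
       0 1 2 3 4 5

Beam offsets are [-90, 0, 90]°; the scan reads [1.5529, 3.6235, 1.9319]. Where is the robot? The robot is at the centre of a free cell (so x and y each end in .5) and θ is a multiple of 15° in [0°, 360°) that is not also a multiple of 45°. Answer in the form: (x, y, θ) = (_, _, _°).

(x, y, θ) = (1.5, 2.5, 15°)

Candidates: 15 free-cell centres × 16 headings = 240 poses. Raycast each; keep the one whose scan matches to 4 dp.
  (4.5, 1.5, 15°): beam 1 = 0.5176 ≠ 1.5529 ✗
  (4.5, 3.5, 15°): beam 1 = 1.9319 ≠ 1.5529 ✗
  (3.5, 3.5, 105°): beam 2 = 1.5529 ≠ 3.6235 ✗
  (4.5, 3.5, 60°): beam 1 = 0.5774 ≠ 1.5529 ✗
  (1.5, 2.5, 255°): beam 1 = 0.5176 ≠ 1.5529 ✗
  …
  (1.5, 2.5, 15°): r_1=1.5529, r_2=3.6235, r_3=1.9319 — all match ✓
No second candidate reproduces the full scan.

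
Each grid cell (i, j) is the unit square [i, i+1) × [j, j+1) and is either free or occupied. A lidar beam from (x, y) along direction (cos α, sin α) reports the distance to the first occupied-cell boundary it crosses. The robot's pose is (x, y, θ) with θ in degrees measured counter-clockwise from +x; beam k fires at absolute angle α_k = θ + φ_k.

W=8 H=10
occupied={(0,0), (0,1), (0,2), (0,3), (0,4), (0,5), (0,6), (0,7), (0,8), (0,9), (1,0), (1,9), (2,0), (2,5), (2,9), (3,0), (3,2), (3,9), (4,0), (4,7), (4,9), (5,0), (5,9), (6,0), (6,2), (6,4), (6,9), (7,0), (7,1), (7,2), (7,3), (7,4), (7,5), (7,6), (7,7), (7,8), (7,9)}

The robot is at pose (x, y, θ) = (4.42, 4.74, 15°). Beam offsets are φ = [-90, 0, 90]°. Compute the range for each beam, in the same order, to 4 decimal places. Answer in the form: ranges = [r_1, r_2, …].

beam 1: φ=-90°, α=285°
  direction (0.2588, -0.9659); cell (4,4); t to first gridline: x 2.2409, y 0.7661 (then +3.8637 / +1.0353)
    (4,3) via y @ 0.7661
    (4,2) via y @ 1.8014
    (5,2) via x @ 2.2409
    (5,1) via y @ 2.8367
    (5,0) via y @ 3.8719  # hit
  → r_1 = 3.8719
beam 2: φ=0°, α=15°
  direction (0.9659, 0.2588); cell (4,4); t to first gridline: x 0.6005, y 1.0046 (then +1.0353 / +3.8637)
    (5,4) via x @ 0.6005
    (5,5) via y @ 1.0046
    (6,5) via x @ 1.6357
    (7,5) via x @ 2.6710  # hit
  → r_2 = 2.6710
beam 3: φ=90°, α=105°
  direction (-0.2588, 0.9659); cell (4,4); t to first gridline: x 1.6228, y 0.2692 (then +3.8637 / +1.0353)
    (4,5) via y @ 0.2692
    (4,6) via y @ 1.3044
    (3,6) via x @ 1.6228
    (3,7) via y @ 2.3397
    (3,8) via y @ 3.3750
    (3,9) via y @ 4.4103  # hit
  → r_3 = 4.4103

ranges = [3.8719, 2.6710, 4.4103]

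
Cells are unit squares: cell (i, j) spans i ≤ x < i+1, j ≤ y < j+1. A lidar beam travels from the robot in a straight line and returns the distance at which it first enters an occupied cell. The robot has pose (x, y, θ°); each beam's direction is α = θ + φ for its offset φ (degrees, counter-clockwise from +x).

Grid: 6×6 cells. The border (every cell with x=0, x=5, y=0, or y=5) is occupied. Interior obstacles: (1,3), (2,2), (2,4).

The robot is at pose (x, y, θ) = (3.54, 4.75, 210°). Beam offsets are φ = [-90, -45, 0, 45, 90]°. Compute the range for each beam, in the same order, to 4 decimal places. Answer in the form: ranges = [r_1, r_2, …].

ranges = [0.2887, 0.5590, 0.6235, 2.0864, 2.9200]

beam 1: φ=-90°, α=120°
  direction (-0.5000, 0.8660); cell (3,4); t to first gridline: x 1.0800, y 0.2887 (then +2.0000 / +1.1547)
    (3,5) via y @ 0.2887  # hit
  → r_1 = 0.2887
beam 2: φ=-45°, α=165°
  direction (-0.9659, 0.2588); cell (3,4); t to first gridline: x 0.5590, y 0.9659 (then +1.0353 / +3.8637)
    (2,4) via x @ 0.5590  # hit
  → r_2 = 0.5590
beam 3: φ=0°, α=210°
  direction (-0.8660, -0.5000); cell (3,4); t to first gridline: x 0.6235, y 1.5000 (then +1.1547 / +2.0000)
    (2,4) via x @ 0.6235  # hit
  → r_3 = 0.6235
beam 4: φ=45°, α=255°
  direction (-0.2588, -0.9659); cell (3,4); t to first gridline: x 2.0864, y 0.7765 (then +3.8637 / +1.0353)
    (3,3) via y @ 0.7765
    (3,2) via y @ 1.8117
    (2,2) via x @ 2.0864  # hit
  → r_4 = 2.0864
beam 5: φ=90°, α=300°
  direction (0.5000, -0.8660); cell (3,4); t to first gridline: x 0.9200, y 0.8660 (then +2.0000 / +1.1547)
    (3,3) via y @ 0.8660
    (4,3) via x @ 0.9200
    (4,2) via y @ 2.0207
    (5,2) via x @ 2.9200  # hit
  → r_5 = 2.9200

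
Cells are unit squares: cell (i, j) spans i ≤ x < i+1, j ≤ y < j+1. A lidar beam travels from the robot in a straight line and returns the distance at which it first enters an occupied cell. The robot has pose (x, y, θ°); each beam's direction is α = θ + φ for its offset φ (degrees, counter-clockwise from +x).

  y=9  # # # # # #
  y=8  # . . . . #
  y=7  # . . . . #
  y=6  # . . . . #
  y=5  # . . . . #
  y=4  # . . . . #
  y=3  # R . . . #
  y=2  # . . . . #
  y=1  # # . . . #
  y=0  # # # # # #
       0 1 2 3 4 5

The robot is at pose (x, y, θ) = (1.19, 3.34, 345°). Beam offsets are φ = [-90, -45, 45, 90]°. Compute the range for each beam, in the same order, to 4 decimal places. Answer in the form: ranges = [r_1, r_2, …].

ranges = [0.7341, 1.5473, 4.3994, 5.8597]

beam 1: φ=-90°, α=255°
  cosα=-0.2588 sinα=-0.9659 | (1,3) | tMaxX 0.7341 tMaxY 0.3520 | tΔX 3.8637 tΔY 1.0353
    t=0.3520 [y] (1,2)
    t=0.7341 [x] (0,2) — stop
  → r_1 = 0.7341
beam 2: φ=-45°, α=300°
  cosα=0.5000 sinα=-0.8660 | (1,3) | tMaxX 1.6200 tMaxY 0.3926 | tΔX 2.0000 tΔY 1.1547
    t=0.3926 [y] (1,2)
    t=1.5473 [y] (1,1) — stop
  → r_2 = 1.5473
beam 3: φ=45°, α=30°
  cosα=0.8660 sinα=0.5000 | (1,3) | tMaxX 0.9353 tMaxY 1.3200 | tΔX 1.1547 tΔY 2.0000
    t=0.9353 [x] (2,3)
    t=1.3200 [y] (2,4)
    t=2.0900 [x] (3,4)
    t=3.2447 [x] (4,4)
    t=3.3200 [y] (4,5)
    t=4.3994 [x] (5,5) — stop
  → r_3 = 4.3994
beam 4: φ=90°, α=75°
  cosα=0.2588 sinα=0.9659 | (1,3) | tMaxX 3.1296 tMaxY 0.6833 | tΔX 3.8637 tΔY 1.0353
    t=0.6833 [y] (1,4)
    t=1.7186 [y] (1,5)
    t=2.7538 [y] (1,6)
    t=3.1296 [x] (2,6)
    t=3.7891 [y] (2,7)
    t=4.8244 [y] (2,8)
    t=5.8597 [y] (2,9) — stop
  → r_4 = 5.8597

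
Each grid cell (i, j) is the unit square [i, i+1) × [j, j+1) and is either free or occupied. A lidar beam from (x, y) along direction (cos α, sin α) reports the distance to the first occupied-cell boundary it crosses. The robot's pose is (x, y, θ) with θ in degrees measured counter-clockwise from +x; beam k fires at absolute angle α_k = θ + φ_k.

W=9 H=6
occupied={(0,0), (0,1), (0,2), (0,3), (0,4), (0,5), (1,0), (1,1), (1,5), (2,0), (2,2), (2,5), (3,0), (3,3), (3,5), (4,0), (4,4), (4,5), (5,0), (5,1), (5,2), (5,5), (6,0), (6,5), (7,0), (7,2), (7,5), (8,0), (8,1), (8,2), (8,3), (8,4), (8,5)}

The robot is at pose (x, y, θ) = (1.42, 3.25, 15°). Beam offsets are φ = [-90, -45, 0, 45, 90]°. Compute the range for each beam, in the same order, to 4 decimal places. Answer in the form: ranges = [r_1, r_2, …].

ranges = [1.2941, 0.6697, 1.6357, 2.0207, 1.6228]

beam 1: φ=-90°, α=285°
  d=(0.2588,-0.9659)  start (1,3)  tX=2.2409 tY=0.2588  stride 1/|dx|=3.8637 1/|dy|=1.0353
    cross y-line → (1,2), t=0.2588
    cross y-line → (1,1), t=1.2941 (wall)
  → r_1 = 1.2941
beam 2: φ=-45°, α=330°
  d=(0.8660,-0.5000)  start (1,3)  tX=0.6697 tY=0.5000  stride 1/|dx|=1.1547 1/|dy|=2.0000
    cross y-line → (1,2), t=0.5000
    cross x-line → (2,2), t=0.6697 (wall)
  → r_2 = 0.6697
beam 3: φ=0°, α=15°
  d=(0.9659,0.2588)  start (1,3)  tX=0.6005 tY=2.8978  stride 1/|dx|=1.0353 1/|dy|=3.8637
    cross x-line → (2,3), t=0.6005
    cross x-line → (3,3), t=1.6357 (wall)
  → r_3 = 1.6357
beam 4: φ=45°, α=60°
  d=(0.5000,0.8660)  start (1,3)  tX=1.1600 tY=0.8660  stride 1/|dx|=2.0000 1/|dy|=1.1547
    cross y-line → (1,4), t=0.8660
    cross x-line → (2,4), t=1.1600
    cross y-line → (2,5), t=2.0207 (wall)
  → r_4 = 2.0207
beam 5: φ=90°, α=105°
  d=(-0.2588,0.9659)  start (1,3)  tX=1.6228 tY=0.7765  stride 1/|dx|=3.8637 1/|dy|=1.0353
    cross y-line → (1,4), t=0.7765
    cross x-line → (0,4), t=1.6228 (wall)
  → r_5 = 1.6228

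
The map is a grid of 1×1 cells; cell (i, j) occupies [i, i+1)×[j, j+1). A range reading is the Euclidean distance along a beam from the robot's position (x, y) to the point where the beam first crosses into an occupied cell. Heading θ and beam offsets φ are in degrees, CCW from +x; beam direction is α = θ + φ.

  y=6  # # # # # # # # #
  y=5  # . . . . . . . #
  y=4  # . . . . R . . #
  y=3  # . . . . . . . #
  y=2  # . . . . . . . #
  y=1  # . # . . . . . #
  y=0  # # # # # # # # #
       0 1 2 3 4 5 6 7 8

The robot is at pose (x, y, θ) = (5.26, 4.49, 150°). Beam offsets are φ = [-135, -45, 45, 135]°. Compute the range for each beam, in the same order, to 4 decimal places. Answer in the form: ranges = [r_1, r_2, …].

beam 1: φ=-135°, α=15°
  dir = (cos 15°, sin 15°) = (0.9659, 0.2588); from cell (5,4)
  next x-line at t=0.7661, next y-line at t=1.9705; Δt_x=1.0353, Δt_y=3.8637
    x: enter (6,4) at t=0.7661
    x: enter (7,4) at t=1.8014
    y: enter (7,5) at t=1.9705
    x: enter (8,5) at t=2.8367 ← occupied
  → r_1 = 2.8367
beam 2: φ=-45°, α=105°
  dir = (cos 105°, sin 105°) = (-0.2588, 0.9659); from cell (5,4)
  next x-line at t=1.0046, next y-line at t=0.5280; Δt_x=3.8637, Δt_y=1.0353
    y: enter (5,5) at t=0.5280
    x: enter (4,5) at t=1.0046
    y: enter (4,6) at t=1.5633 ← occupied
  → r_2 = 1.5633
beam 3: φ=45°, α=195°
  dir = (cos 195°, sin 195°) = (-0.9659, -0.2588); from cell (5,4)
  next x-line at t=0.2692, next y-line at t=1.8932; Δt_x=1.0353, Δt_y=3.8637
    x: enter (4,4) at t=0.2692
    x: enter (3,4) at t=1.3044
    y: enter (3,3) at t=1.8932
    x: enter (2,3) at t=2.3397
    x: enter (1,3) at t=3.3750
    x: enter (0,3) at t=4.4103 ← occupied
  → r_3 = 4.4103
beam 4: φ=135°, α=285°
  dir = (cos 285°, sin 285°) = (0.2588, -0.9659); from cell (5,4)
  next x-line at t=2.8591, next y-line at t=0.5073; Δt_x=3.8637, Δt_y=1.0353
    y: enter (5,3) at t=0.5073
    y: enter (5,2) at t=1.5426
    y: enter (5,1) at t=2.5778
    x: enter (6,1) at t=2.8591
    y: enter (6,0) at t=3.6131 ← occupied
  → r_4 = 3.6131

ranges = [2.8367, 1.5633, 4.4103, 3.6131]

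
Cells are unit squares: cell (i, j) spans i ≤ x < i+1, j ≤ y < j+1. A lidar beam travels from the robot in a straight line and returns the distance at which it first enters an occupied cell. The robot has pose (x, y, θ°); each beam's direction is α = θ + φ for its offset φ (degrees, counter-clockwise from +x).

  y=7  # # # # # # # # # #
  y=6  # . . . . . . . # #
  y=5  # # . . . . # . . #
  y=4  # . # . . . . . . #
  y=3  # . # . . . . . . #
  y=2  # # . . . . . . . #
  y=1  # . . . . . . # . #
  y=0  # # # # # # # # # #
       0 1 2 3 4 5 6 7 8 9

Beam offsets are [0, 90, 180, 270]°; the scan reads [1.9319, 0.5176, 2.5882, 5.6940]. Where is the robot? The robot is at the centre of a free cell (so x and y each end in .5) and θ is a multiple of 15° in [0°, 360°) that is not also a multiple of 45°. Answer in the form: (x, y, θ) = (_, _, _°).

(x, y, θ) = (4.5, 6.5, 15°)

Candidates: 41 free-cell centres × 16 headings = 656 poses. Raycast each; keep the one whose scan matches to 4 dp.
  (8.5, 5.5, 255°): beam 1 = 3.6235 ≠ 1.9319 ✗
  (5.5, 5.5, 15°): beam 1 = 0.5176 ≠ 1.9319 ✗
  (8.5, 2.5, 210°): beam 1 = 1.0000 ≠ 1.9319 ✗
  …
  (4.5, 6.5, 15°): r_1=1.9319, r_2=0.5176, r_3=2.5882, r_4=5.6940 — all match ✓
No second candidate reproduces the full scan.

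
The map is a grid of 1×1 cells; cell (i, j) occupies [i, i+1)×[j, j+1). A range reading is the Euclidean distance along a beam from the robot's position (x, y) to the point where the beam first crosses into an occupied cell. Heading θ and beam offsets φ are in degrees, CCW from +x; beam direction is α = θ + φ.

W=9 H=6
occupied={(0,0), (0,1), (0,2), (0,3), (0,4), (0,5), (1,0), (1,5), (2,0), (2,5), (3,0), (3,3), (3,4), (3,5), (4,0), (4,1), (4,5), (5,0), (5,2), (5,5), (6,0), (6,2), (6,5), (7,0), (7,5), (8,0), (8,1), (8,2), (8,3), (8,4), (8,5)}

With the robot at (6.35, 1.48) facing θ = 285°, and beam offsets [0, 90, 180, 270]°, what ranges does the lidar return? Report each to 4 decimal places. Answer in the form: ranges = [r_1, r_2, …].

beam 1: φ=0°, α=285°
  d=(0.2588,-0.9659)  start (6,1)  tX=2.5114 tY=0.4969  stride 1/|dx|=3.8637 1/|dy|=1.0353
    cross y-line → (6,0), t=0.4969 (wall)
  → r_1 = 0.4969
beam 2: φ=90°, α=15°
  d=(0.9659,0.2588)  start (6,1)  tX=0.6729 tY=2.0091  stride 1/|dx|=1.0353 1/|dy|=3.8637
    cross x-line → (7,1), t=0.6729
    cross x-line → (8,1), t=1.7082 (wall)
  → r_2 = 1.7082
beam 3: φ=180°, α=105°
  d=(-0.2588,0.9659)  start (6,1)  tX=1.3523 tY=0.5383  stride 1/|dx|=3.8637 1/|dy|=1.0353
    cross y-line → (6,2), t=0.5383 (wall)
  → r_3 = 0.5383
beam 4: φ=270°, α=195°
  d=(-0.9659,-0.2588)  start (6,1)  tX=0.3623 tY=1.8546  stride 1/|dx|=1.0353 1/|dy|=3.8637
    cross x-line → (5,1), t=0.3623
    cross x-line → (4,1), t=1.3976 (wall)
  → r_4 = 1.3976

ranges = [0.4969, 1.7082, 0.5383, 1.3976]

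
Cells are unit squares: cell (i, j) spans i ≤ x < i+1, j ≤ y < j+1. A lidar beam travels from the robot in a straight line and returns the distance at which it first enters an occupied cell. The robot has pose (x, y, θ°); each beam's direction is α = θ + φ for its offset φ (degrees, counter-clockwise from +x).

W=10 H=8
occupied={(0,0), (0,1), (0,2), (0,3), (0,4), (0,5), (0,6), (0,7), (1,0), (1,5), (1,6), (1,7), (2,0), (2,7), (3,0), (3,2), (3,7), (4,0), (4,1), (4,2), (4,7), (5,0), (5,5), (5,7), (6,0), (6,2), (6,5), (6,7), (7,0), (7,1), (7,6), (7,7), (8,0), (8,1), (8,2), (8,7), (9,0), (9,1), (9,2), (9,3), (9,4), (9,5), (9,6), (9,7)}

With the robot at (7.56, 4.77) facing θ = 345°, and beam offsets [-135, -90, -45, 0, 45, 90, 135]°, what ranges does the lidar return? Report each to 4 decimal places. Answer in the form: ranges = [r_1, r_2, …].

beam 1: φ=-135°, α=210°
  direction (-0.8660, -0.5000); cell (7,4); t to first gridline: x 0.6466, y 1.5400 (then +1.1547 / +2.0000)
    (6,4) via x @ 0.6466
    (6,3) via y @ 1.5400
    (5,3) via x @ 1.8013
    (4,3) via x @ 2.9560
    (4,2) via y @ 3.5400  # hit
  → r_1 = 3.5400
beam 2: φ=-90°, α=255°
  direction (-0.2588, -0.9659); cell (7,4); t to first gridline: x 2.1637, y 0.7972 (then +3.8637 / +1.0353)
    (7,3) via y @ 0.7972
    (7,2) via y @ 1.8324
    (6,2) via x @ 2.1637  # hit
  → r_2 = 2.1637
beam 3: φ=-45°, α=300°
  direction (0.5000, -0.8660); cell (7,4); t to first gridline: x 0.8800, y 0.8891 (then +2.0000 / +1.1547)
    (8,4) via x @ 0.8800
    (8,3) via y @ 0.8891
    (8,2) via y @ 2.0438  # hit
  → r_3 = 2.0438
beam 4: φ=0°, α=345°
  direction (0.9659, -0.2588); cell (7,4); t to first gridline: x 0.4555, y 2.9751 (then +1.0353 / +3.8637)
    (8,4) via x @ 0.4555
    (9,4) via x @ 1.4908  # hit
  → r_4 = 1.4908
beam 5: φ=45°, α=30°
  direction (0.8660, 0.5000); cell (7,4); t to first gridline: x 0.5081, y 0.4600 (then +1.1547 / +2.0000)
    (7,5) via y @ 0.4600
    (8,5) via x @ 0.5081
    (9,5) via x @ 1.6628  # hit
  → r_5 = 1.6628
beam 6: φ=90°, α=75°
  direction (0.2588, 0.9659); cell (7,4); t to first gridline: x 1.7000, y 0.2381 (then +3.8637 / +1.0353)
    (7,5) via y @ 0.2381
    (7,6) via y @ 1.2734  # hit
  → r_6 = 1.2734
beam 7: φ=135°, α=120°
  direction (-0.5000, 0.8660); cell (7,4); t to first gridline: x 1.1200, y 0.2656 (then +2.0000 / +1.1547)
    (7,5) via y @ 0.2656
    (6,5) via x @ 1.1200  # hit
  → r_7 = 1.1200

ranges = [3.5400, 2.1637, 2.0438, 1.4908, 1.6628, 1.2734, 1.1200]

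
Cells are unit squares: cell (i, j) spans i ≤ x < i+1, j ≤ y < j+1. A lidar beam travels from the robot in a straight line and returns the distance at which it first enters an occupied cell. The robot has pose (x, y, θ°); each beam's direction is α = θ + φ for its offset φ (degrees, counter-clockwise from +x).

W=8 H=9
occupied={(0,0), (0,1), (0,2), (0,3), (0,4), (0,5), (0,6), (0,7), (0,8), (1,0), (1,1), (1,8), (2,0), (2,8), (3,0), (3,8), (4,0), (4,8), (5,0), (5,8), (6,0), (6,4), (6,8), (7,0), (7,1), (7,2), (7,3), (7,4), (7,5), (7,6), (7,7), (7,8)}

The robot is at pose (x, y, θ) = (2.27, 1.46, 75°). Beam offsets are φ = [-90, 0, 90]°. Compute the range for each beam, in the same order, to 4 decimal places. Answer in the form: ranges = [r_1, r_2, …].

beam 1: φ=-90°, α=345°
  cosα=0.9659 sinα=-0.2588 | (2,1) | tMaxX 0.7558 tMaxY 1.7773 | tΔX 1.0353 tΔY 3.8637
    t=0.7558 [x] (3,1)
    t=1.7773 [y] (3,0) — stop
  → r_1 = 1.7773
beam 2: φ=0°, α=75°
  cosα=0.2588 sinα=0.9659 | (2,1) | tMaxX 2.8205 tMaxY 0.5590 | tΔX 3.8637 tΔY 1.0353
    t=0.5590 [y] (2,2)
    t=1.5943 [y] (2,3)
    t=2.6296 [y] (2,4)
    t=2.8205 [x] (3,4)
    t=3.6649 [y] (3,5)
    t=4.7002 [y] (3,6)
    t=5.7354 [y] (3,7)
    t=6.6842 [x] (4,7)
    t=6.7707 [y] (4,8) — stop
  → r_2 = 6.7707
beam 3: φ=90°, α=165°
  cosα=-0.9659 sinα=0.2588 | (2,1) | tMaxX 0.2795 tMaxY 2.0864 | tΔX 1.0353 tΔY 3.8637
    t=0.2795 [x] (1,1) — stop
  → r_3 = 0.2795

ranges = [1.7773, 6.7707, 0.2795]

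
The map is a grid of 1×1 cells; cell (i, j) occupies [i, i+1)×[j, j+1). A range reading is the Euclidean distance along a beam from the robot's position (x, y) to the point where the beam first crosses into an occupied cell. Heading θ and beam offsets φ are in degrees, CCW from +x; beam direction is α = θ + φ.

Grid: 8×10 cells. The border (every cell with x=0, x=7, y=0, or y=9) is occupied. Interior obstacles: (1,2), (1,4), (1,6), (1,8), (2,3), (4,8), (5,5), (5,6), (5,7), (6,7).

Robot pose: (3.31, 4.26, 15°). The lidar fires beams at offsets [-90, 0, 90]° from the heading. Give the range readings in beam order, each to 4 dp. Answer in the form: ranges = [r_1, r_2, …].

ranges = [3.3750, 3.8202, 4.9072]

beam 1: φ=-90°, α=285°
  cosα=0.2588 sinα=-0.9659 | (3,4) | tMaxX 2.6660 tMaxY 0.2692 | tΔX 3.8637 tΔY 1.0353
    t=0.2692 [y] (3,3)
    t=1.3044 [y] (3,2)
    t=2.3397 [y] (3,1)
    t=2.6660 [x] (4,1)
    t=3.3750 [y] (4,0) — stop
  → r_1 = 3.3750
beam 2: φ=0°, α=15°
  cosα=0.9659 sinα=0.2588 | (3,4) | tMaxX 0.7143 tMaxY 2.8591 | tΔX 1.0353 tΔY 3.8637
    t=0.7143 [x] (4,4)
    t=1.7496 [x] (5,4)
    t=2.7849 [x] (6,4)
    t=2.8591 [y] (6,5)
    t=3.8202 [x] (7,5) — stop
  → r_2 = 3.8202
beam 3: φ=90°, α=105°
  cosα=-0.2588 sinα=0.9659 | (3,4) | tMaxX 1.1977 tMaxY 0.7661 | tΔX 3.8637 tΔY 1.0353
    t=0.7661 [y] (3,5)
    t=1.1977 [x] (2,5)
    t=1.8014 [y] (2,6)
    t=2.8367 [y] (2,7)
    t=3.8719 [y] (2,8)
    t=4.9072 [y] (2,9) — stop
  → r_3 = 4.9072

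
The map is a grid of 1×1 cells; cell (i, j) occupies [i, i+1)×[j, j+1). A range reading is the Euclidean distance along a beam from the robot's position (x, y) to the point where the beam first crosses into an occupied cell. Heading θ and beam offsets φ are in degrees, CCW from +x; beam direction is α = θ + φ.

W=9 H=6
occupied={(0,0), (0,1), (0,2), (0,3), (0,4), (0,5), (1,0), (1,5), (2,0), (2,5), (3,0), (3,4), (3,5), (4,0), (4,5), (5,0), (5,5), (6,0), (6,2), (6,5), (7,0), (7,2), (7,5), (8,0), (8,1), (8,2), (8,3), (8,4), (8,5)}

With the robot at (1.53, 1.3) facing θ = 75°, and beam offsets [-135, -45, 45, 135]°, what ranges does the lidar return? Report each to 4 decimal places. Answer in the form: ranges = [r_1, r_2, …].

beam 1: φ=-135°, α=300°
  direction (0.5000, -0.8660); cell (1,1); t to first gridline: x 0.9400, y 0.3464 (then +2.0000 / +1.1547)
    (1,0) via y @ 0.3464  # hit
  → r_1 = 0.3464
beam 2: φ=-45°, α=30°
  direction (0.8660, 0.5000); cell (1,1); t to first gridline: x 0.5427, y 1.4000 (then +1.1547 / +2.0000)
    (2,1) via x @ 0.5427
    (2,2) via y @ 1.4000
    (3,2) via x @ 1.6974
    (4,2) via x @ 2.8521
    (4,3) via y @ 3.4000
    (5,3) via x @ 4.0068
    (6,3) via x @ 5.1615
    (6,4) via y @ 5.4000
    (7,4) via x @ 6.3162
    (7,5) via y @ 7.4000  # hit
  → r_2 = 7.4000
beam 3: φ=45°, α=120°
  direction (-0.5000, 0.8660); cell (1,1); t to first gridline: x 1.0600, y 0.8083 (then +2.0000 / +1.1547)
    (1,2) via y @ 0.8083
    (0,2) via x @ 1.0600  # hit
  → r_3 = 1.0600
beam 4: φ=135°, α=210°
  direction (-0.8660, -0.5000); cell (1,1); t to first gridline: x 0.6120, y 0.6000 (then +1.1547 / +2.0000)
    (1,0) via y @ 0.6000  # hit
  → r_4 = 0.6000

ranges = [0.3464, 7.4000, 1.0600, 0.6000]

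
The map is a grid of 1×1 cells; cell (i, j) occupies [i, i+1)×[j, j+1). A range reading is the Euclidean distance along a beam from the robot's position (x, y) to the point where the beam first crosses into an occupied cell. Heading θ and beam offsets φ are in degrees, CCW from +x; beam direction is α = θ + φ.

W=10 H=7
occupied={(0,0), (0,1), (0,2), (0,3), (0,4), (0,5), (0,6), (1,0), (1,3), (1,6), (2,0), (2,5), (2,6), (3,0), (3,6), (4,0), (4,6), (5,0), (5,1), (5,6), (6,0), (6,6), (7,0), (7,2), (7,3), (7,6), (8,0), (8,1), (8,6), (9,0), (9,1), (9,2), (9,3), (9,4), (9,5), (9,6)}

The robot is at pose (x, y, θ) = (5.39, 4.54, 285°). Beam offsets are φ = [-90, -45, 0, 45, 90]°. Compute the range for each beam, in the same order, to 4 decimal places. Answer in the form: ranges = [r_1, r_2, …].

beam 1: φ=-90°, α=195°
  dir = (cos 195°, sin 195°) = (-0.9659, -0.2588); from cell (5,4)
  next x-line at t=0.4038, next y-line at t=2.0864; Δt_x=1.0353, Δt_y=3.8637
    x: enter (4,4) at t=0.4038
    x: enter (3,4) at t=1.4390
    y: enter (3,3) at t=2.0864
    x: enter (2,3) at t=2.4743
    x: enter (1,3) at t=3.5096 ← occupied
  → r_1 = 3.5096
beam 2: φ=-45°, α=240°
  dir = (cos 240°, sin 240°) = (-0.5000, -0.8660); from cell (5,4)
  next x-line at t=0.7800, next y-line at t=0.6235; Δt_x=2.0000, Δt_y=1.1547
    y: enter (5,3) at t=0.6235
    x: enter (4,3) at t=0.7800
    y: enter (4,2) at t=1.7782
    x: enter (3,2) at t=2.7800
    y: enter (3,1) at t=2.9329
    y: enter (3,0) at t=4.0876 ← occupied
  → r_2 = 4.0876
beam 3: φ=0°, α=285°
  dir = (cos 285°, sin 285°) = (0.2588, -0.9659); from cell (5,4)
  next x-line at t=2.3569, next y-line at t=0.5590; Δt_x=3.8637, Δt_y=1.0353
    y: enter (5,3) at t=0.5590
    y: enter (5,2) at t=1.5943
    x: enter (6,2) at t=2.3569
    y: enter (6,1) at t=2.6296
    y: enter (6,0) at t=3.6649 ← occupied
  → r_3 = 3.6649
beam 4: φ=45°, α=330°
  dir = (cos 330°, sin 330°) = (0.8660, -0.5000); from cell (5,4)
  next x-line at t=0.7044, next y-line at t=1.0800; Δt_x=1.1547, Δt_y=2.0000
    x: enter (6,4) at t=0.7044
    y: enter (6,3) at t=1.0800
    x: enter (7,3) at t=1.8591 ← occupied
  → r_4 = 1.8591
beam 5: φ=90°, α=15°
  dir = (cos 15°, sin 15°) = (0.9659, 0.2588); from cell (5,4)
  next x-line at t=0.6315, next y-line at t=1.7773; Δt_x=1.0353, Δt_y=3.8637
    x: enter (6,4) at t=0.6315
    x: enter (7,4) at t=1.6668
    y: enter (7,5) at t=1.7773
    x: enter (8,5) at t=2.7021
    x: enter (9,5) at t=3.7373 ← occupied
  → r_5 = 3.7373

ranges = [3.5096, 4.0876, 3.6649, 1.8591, 3.7373]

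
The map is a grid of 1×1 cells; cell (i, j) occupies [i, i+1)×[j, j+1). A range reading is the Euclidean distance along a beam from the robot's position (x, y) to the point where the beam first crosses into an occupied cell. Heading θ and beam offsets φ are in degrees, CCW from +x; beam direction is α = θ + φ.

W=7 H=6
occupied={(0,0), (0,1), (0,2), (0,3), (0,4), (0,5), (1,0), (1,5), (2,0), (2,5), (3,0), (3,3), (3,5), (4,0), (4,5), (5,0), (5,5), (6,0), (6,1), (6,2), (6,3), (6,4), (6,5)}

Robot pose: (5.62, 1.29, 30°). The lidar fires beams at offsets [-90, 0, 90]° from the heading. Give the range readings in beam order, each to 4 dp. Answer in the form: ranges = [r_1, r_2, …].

beam 1: φ=-90°, α=300°
  cosα=0.5000 sinα=-0.8660 | (5,1) | tMaxX 0.7600 tMaxY 0.3349 | tΔX 2.0000 tΔY 1.1547
    t=0.3349 [y] (5,0) — stop
  → r_1 = 0.3349
beam 2: φ=0°, α=30°
  cosα=0.8660 sinα=0.5000 | (5,1) | tMaxX 0.4388 tMaxY 1.4200 | tΔX 1.1547 tΔY 2.0000
    t=0.4388 [x] (6,1) — stop
  → r_2 = 0.4388
beam 3: φ=90°, α=120°
  cosα=-0.5000 sinα=0.8660 | (5,1) | tMaxX 1.2400 tMaxY 0.8198 | tΔX 2.0000 tΔY 1.1547
    t=0.8198 [y] (5,2)
    t=1.2400 [x] (4,2)
    t=1.9745 [y] (4,3)
    t=3.1292 [y] (4,4)
    t=3.2400 [x] (3,4)
    t=4.2839 [y] (3,5) — stop
  → r_3 = 4.2839

ranges = [0.3349, 0.4388, 4.2839]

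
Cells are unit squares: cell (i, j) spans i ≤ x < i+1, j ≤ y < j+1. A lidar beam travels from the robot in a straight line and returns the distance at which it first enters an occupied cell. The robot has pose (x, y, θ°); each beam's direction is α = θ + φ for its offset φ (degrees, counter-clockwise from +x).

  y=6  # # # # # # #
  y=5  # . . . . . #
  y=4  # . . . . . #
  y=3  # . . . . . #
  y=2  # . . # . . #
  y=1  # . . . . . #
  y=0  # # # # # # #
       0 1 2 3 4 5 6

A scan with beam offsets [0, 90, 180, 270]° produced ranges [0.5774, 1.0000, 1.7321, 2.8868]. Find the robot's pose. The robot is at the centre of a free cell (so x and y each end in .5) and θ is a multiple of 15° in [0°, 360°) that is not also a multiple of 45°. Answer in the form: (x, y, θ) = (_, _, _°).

(x, y, θ) = (1.5, 3.5, 150°)

The pose lattice has 24·16 = 384 candidates. Test each by forward raycasting.
  (2.5, 1.5, 285°): beam 1 = 0.5176 ≠ 0.5774 ✗
  (2.5, 5.5, 105°): beam 1 = 0.5176 ≠ 0.5774 ✗
  (3.5, 1.5, 105°): beam 1 = 0.5176 ≠ 0.5774 ✗
  (1.5, 1.5, 105°): beam 1 = 1.9319 ≠ 0.5774 ✗
  …
  (1.5, 3.5, 150°): r_1=0.5774, r_2=1.0000, r_3=1.7321, r_4=2.8868 — all match ✓
Only this pose fits every beam.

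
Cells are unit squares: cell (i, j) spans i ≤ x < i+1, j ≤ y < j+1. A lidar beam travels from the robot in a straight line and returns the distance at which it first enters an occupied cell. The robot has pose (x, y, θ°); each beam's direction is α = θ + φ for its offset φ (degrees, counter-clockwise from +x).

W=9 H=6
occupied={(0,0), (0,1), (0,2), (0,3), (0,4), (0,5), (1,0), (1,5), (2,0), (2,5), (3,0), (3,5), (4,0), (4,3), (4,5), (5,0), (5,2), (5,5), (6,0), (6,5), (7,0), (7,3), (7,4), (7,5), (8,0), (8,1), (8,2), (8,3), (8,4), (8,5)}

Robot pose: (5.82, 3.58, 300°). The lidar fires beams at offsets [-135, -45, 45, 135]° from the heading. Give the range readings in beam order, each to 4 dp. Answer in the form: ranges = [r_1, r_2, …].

beam 1: φ=-135°, α=165°
  dir = (cos 165°, sin 165°) = (-0.9659, 0.2588); from cell (5,3)
  next x-line at t=0.8489, next y-line at t=1.6228; Δt_x=1.0353, Δt_y=3.8637
    x: enter (4,3) at t=0.8489 ← occupied
  → r_1 = 0.8489
beam 2: φ=-45°, α=255°
  dir = (cos 255°, sin 255°) = (-0.2588, -0.9659); from cell (5,3)
  next x-line at t=3.1682, next y-line at t=0.6005; Δt_x=3.8637, Δt_y=1.0353
    y: enter (5,2) at t=0.6005 ← occupied
  → r_2 = 0.6005
beam 3: φ=45°, α=345°
  dir = (cos 345°, sin 345°) = (0.9659, -0.2588); from cell (5,3)
  next x-line at t=0.1863, next y-line at t=2.2409; Δt_x=1.0353, Δt_y=3.8637
    x: enter (6,3) at t=0.1863
    x: enter (7,3) at t=1.2216 ← occupied
  → r_3 = 1.2216
beam 4: φ=135°, α=75°
  dir = (cos 75°, sin 75°) = (0.2588, 0.9659); from cell (5,3)
  next x-line at t=0.6955, next y-line at t=0.4348; Δt_x=3.8637, Δt_y=1.0353
    y: enter (5,4) at t=0.4348
    x: enter (6,4) at t=0.6955
    y: enter (6,5) at t=1.4701 ← occupied
  → r_4 = 1.4701

ranges = [0.8489, 0.6005, 1.2216, 1.4701]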